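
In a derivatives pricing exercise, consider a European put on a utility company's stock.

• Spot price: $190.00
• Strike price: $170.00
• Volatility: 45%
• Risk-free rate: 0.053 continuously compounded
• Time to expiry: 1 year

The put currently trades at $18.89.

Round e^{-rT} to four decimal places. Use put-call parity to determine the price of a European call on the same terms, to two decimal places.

$47.66

e^(−rT) = e^(−0.053·1) = 0.9484
Put-call parity: C − P = S − K·e^(−rT) = 190 − 170·0.9484 = 190 − 161.2280 = 28.7720
C = P + (C − P) = 18.89 + (28.7720) = 47.6620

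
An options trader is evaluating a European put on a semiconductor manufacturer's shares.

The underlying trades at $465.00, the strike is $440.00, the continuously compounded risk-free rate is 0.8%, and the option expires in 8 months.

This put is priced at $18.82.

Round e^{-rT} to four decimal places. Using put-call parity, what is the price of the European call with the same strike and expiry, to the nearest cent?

$46.15

exp(−rT) = exp(−0.008·0.6667) = 0.9947
Put-call parity: C − P = S − K·e^(−rT) = 465 − 440·0.9947 = 465 − 437.6680 = 27.3320
C = P + (C − P) = 18.82 + (27.3320) = 46.1520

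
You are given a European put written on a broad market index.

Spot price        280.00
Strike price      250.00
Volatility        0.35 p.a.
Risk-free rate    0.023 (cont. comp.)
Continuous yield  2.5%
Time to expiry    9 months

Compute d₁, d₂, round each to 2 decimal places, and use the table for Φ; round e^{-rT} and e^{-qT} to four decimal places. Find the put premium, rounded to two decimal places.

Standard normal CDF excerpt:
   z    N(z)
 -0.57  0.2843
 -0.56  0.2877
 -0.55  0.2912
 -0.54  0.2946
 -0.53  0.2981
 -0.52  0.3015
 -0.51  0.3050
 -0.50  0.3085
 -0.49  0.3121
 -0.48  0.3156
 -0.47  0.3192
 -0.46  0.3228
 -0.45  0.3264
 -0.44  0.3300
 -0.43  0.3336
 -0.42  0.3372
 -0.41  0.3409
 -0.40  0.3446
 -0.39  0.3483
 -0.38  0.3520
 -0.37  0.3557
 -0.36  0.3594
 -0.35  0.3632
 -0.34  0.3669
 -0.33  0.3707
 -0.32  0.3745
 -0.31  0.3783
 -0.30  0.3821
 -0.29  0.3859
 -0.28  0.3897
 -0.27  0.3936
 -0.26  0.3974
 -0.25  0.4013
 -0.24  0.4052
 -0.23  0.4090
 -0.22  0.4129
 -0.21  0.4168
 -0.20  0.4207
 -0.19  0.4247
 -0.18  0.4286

18.61

σ√T = 0.35 × 0.8660 = 0.3031
ln(S/K) + (r − q + σ²/2)T = ln(280/250) + (0.023 − 0.025 + 0.35²/2)·0.75 = 0.1133 + 0.0444 = 0.1578
d₁ = 0.1578 / 0.3031 = 0.5205 ≈ 0.52
d₂ = d₁ − σ√T = 0.5205 − 0.3031 = 0.2174 ≈ 0.22
e^(−qT) = e^(−0.025·0.75) = 0.9814;  e^(−rT) = e^(−0.023·0.75) = 0.9829
P = 250·0.9829·N(-0.22) − 280·0.9814·N(-0.52) = 250·0.9829·0.4129 − 280·0.9814·0.3015 = 101.4599 − 82.8498 = 18.6101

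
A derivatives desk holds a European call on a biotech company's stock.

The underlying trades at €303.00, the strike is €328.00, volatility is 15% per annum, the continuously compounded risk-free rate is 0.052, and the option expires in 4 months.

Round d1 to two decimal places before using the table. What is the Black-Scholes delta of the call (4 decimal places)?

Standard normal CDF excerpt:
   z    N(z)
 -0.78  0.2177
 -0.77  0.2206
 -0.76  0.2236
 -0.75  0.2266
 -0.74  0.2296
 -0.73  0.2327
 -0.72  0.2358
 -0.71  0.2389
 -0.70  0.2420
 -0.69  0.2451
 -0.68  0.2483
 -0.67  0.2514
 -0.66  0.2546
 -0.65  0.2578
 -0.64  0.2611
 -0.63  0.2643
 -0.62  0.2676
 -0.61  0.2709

0.2514

σ√T = 0.15 × 0.5774 = 0.0866
d₁ = [ln(303/328) + (0.052 + 0.15²/2)·0.3333] / 0.0866 = [-0.0793 + 0.0211] / 0.0866 = -0.6720 which rounds to -0.67
N(d₁) = N(-0.67) = 0.2514
Δ_call = N(d₁) = 0.2514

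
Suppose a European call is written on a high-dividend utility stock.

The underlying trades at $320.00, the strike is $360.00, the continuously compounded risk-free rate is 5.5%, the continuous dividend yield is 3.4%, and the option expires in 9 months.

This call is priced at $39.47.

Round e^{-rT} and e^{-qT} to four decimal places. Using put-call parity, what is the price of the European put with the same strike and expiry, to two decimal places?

$72.99

exp(−qT) = exp(−0.034·0.75) = 0.9748;  exp(−rT) = exp(−0.055·0.75) = 0.9596
Put-call parity: C − P = S·e^(−qT) − K·e^(−rT) = 320·0.9748 − 360·0.9596 = 311.9360 − 345.4560 = -33.5200
P = C − (C − P) = 39.47 − (-33.5200) = 72.9900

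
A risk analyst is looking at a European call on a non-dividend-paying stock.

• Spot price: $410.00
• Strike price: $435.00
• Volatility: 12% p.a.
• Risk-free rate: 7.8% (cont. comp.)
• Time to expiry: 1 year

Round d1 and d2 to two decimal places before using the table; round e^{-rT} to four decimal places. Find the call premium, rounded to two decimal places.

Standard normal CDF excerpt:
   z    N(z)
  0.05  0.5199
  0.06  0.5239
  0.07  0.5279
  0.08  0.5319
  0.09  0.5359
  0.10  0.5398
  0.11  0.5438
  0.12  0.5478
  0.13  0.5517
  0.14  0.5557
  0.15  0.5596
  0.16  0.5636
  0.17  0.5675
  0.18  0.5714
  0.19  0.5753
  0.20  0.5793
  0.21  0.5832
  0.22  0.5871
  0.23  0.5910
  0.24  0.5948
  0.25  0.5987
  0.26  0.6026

σ√T = 0.12·√1 = 0.1200
d₁ = [ln(410/435) + (0.078 + ½·0.12²)·1] / (σ√T) = (-0.0592 + 0.0852) / 0.1200 = 0.2168 which rounds to 0.22
d₂ = 0.2168 − 0.1200 = 0.0968 which rounds to 0.10
exp(−rT) = exp(−0.078·1) = 0.9250
N(d₁) = N(0.22) = 0.5871;  N(d₂) = N(0.10) = 0.5398
C = 410·0.5871 − 435·0.9250·0.5398 = 240.7110 − 217.2020 = 23.5090

$23.51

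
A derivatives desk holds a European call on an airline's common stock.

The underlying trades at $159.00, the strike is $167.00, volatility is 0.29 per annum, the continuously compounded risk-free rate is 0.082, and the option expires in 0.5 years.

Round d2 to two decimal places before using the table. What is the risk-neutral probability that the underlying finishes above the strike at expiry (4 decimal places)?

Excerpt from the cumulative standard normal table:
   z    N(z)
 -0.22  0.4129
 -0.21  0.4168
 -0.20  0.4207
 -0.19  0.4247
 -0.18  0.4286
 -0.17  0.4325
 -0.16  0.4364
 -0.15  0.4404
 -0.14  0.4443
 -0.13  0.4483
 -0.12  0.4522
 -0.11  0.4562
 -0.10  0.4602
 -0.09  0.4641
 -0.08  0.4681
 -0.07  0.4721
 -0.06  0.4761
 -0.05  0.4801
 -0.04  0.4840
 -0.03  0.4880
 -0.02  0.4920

0.4443

σ√T = 0.29·√0.5 = 0.2051
ln(S/K) + (r + σ²/2)T = ln(159/167) + (0.082 + 0.29²/2)·0.5 = -0.0491 + 0.0620 = 0.0129
d₁ = 0.0129 / 0.2051 = 0.0631 → 0.06
d₂ = d₁ − σ√T = 0.0631 − 0.2051 = -0.1420 → -0.14
Risk-neutral Pr[S_T > K] = N(d₂) = N(-0.14) = 0.4443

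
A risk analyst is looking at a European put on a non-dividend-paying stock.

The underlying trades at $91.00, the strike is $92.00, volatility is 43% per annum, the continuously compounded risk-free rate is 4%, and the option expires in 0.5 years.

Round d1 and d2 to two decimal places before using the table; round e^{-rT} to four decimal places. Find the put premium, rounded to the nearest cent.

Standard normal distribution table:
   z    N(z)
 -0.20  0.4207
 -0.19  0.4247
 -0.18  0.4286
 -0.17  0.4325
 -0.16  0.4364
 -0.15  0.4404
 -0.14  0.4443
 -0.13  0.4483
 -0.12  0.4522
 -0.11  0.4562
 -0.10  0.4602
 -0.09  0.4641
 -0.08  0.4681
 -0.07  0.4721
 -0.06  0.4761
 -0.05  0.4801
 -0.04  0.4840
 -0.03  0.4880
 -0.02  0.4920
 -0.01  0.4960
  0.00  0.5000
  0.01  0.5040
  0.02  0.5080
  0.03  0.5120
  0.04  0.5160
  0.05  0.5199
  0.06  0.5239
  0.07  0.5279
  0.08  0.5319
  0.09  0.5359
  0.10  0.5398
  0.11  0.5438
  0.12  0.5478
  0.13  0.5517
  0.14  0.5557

$10.40

σ√T = 0.43 × 0.7071 = 0.3041
ln(S/K) + (r + σ²/2)T = ln(91/92) + (0.04 + 0.43²/2)·0.5 = -0.0109 + 0.0662 = 0.0553
d₁ = 0.0553 / 0.3041 = 0.1819 which rounds to 0.18
d₂ = d₁ − σ√T = 0.1819 − 0.3041 = -0.1222 which rounds to -0.12
e^(−rT) = e^(−0.04·0.5) = 0.9802
N(−d₂) = N(0.12) = 0.5478;  N(−d₁) = N(-0.18) = 0.4286
P = 92·0.9802·0.5478 − 91·0.4286 = 49.3997 − 39.0026 = 10.3971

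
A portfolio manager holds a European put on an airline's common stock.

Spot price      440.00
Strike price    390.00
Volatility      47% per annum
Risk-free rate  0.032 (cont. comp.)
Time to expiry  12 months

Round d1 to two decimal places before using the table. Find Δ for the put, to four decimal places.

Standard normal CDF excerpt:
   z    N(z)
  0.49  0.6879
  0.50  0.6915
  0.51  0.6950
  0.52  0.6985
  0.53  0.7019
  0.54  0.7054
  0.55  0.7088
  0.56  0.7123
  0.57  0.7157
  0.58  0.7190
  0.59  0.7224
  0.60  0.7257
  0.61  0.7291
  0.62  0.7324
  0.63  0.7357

σ√T = 0.47 × 1.0000 = 0.4700
ln(S/K) + (r + σ²/2)T = ln(440/390) + (0.032 + 0.47²/2)·1 = 0.1206 + 0.1424 = 0.2631
d₁ = 0.2631 / 0.4700 = 0.5597 ⇒ 0.56
N(d₁) = N(0.56) = 0.7123
Δ_put = N(d₁) − 1 = 0.7123 − 1 = -0.2877

-0.2877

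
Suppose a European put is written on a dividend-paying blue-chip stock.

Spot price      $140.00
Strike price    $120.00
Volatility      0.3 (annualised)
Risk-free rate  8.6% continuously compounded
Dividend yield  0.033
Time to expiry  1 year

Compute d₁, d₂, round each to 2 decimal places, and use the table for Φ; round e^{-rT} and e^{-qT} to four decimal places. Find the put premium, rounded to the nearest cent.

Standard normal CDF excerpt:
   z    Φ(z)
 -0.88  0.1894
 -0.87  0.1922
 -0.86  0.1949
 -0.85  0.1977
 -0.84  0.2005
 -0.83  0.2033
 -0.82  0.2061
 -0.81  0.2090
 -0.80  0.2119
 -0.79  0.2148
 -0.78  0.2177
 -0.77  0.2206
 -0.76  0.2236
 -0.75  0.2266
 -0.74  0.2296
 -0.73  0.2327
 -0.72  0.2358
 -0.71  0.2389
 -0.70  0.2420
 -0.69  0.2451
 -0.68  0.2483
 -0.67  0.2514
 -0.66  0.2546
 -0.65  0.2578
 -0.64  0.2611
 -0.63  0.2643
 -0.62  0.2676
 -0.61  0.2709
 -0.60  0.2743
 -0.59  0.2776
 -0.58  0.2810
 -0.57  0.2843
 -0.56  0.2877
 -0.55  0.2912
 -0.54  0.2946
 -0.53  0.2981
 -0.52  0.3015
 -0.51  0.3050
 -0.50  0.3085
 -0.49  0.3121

$5.28

σ√T = 0.3 × 1.0000 = 0.3000
d₁ = [ln(140/120) + (0.086 − 0.033 + ½·0.3²)·1] / (σ√T) = (0.1542 + 0.0980) / 0.3000 = 0.8405 ⇒ 0.84
d₂ = 0.8405 − 0.3000 = 0.5405 ⇒ 0.54
exp(−qT) = exp(−0.033·1) = 0.9675;  exp(−rT) = exp(−0.086·1) = 0.9176
N(−d₂) = N(-0.54) = 0.2946;  N(−d₁) = N(-0.84) = 0.2005
P = 120·0.9176·0.2946 − 140·0.9675·0.2005 = 32.4390 − 27.1577 = 5.2813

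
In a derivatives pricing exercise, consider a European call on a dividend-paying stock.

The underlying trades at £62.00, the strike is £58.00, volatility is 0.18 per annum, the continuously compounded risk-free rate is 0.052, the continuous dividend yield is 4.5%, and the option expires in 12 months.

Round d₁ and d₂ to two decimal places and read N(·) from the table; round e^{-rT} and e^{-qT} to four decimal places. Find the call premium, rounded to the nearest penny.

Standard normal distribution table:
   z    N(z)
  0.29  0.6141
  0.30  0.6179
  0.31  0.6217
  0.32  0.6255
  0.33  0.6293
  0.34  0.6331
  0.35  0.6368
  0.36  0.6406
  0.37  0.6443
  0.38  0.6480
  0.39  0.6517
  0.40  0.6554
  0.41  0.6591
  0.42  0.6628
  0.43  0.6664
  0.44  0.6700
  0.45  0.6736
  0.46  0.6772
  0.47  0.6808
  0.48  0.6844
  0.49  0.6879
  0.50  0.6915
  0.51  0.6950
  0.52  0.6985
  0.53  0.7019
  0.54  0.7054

σ√T = 0.18·√1 = 0.1800
d₁ = [ln(62/58) + (0.052 − 0.045 + ½·0.18²)·1] / (σ√T) = (0.0667 + 0.0232) / 0.1800 = 0.4994 which rounds to 0.50
d₂ = 0.4994 − 0.1800 = 0.3194 which rounds to 0.32
exp(−qT) = exp(−0.045·1) = 0.9560;  exp(−rT) = exp(−0.052·1) = 0.9493
N(d₁) = N(0.50) = 0.6915;  N(d₂) = N(0.32) = 0.6255
C = 62·0.9560·0.6915 − 58·0.9493·0.6255 = 40.9866 − 34.4397 = 6.5469

£6.55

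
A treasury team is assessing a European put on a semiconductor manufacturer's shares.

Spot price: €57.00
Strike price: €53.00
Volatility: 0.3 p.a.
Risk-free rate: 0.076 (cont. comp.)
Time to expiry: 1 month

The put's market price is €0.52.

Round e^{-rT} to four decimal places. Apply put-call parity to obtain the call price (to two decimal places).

e^(−rT) = e^(−0.076·0.08333) = 0.9937
Put-call parity: C − P = S − K·e^(−rT) = 57 − 53·0.9937 = 57 − 52.6661 = 4.3339
C = P + (C − P) = 0.52 + (4.3339) = 4.8539

€4.85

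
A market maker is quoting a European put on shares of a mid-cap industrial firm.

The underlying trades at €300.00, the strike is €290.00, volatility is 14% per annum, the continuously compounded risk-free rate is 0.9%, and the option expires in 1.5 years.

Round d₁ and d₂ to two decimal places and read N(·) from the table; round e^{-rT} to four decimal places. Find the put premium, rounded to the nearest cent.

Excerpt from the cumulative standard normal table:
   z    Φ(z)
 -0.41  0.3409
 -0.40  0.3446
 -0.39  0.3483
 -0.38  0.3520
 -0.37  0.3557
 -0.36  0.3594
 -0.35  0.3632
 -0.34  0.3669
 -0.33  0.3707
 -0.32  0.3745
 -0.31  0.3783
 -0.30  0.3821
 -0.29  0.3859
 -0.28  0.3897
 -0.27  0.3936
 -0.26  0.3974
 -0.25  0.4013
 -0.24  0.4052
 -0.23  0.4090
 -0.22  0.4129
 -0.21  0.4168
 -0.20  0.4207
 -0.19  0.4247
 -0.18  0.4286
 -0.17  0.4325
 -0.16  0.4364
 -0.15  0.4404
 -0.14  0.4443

€13.69

T = 1.5;  σ√T = 0.1715
d₁ = [ln(300/290) + (0.009 + 0.14²/2)·1.5] / 0.1715 = [0.0339 + 0.0282] / 0.1715 = 0.3622 ⇒ 0.36
d₂ = d₁ − σ√T = 0.3622 − 0.1715 = 0.1907 ⇒ 0.19
exp(−rT) = exp(−0.009·1.5) = 0.9866
P = 290·0.9866·N(-0.19) − 300·N(-0.36) = 290·0.9866·0.4247 − 300·0.3594 = 121.5126 − 107.8200 = 13.6926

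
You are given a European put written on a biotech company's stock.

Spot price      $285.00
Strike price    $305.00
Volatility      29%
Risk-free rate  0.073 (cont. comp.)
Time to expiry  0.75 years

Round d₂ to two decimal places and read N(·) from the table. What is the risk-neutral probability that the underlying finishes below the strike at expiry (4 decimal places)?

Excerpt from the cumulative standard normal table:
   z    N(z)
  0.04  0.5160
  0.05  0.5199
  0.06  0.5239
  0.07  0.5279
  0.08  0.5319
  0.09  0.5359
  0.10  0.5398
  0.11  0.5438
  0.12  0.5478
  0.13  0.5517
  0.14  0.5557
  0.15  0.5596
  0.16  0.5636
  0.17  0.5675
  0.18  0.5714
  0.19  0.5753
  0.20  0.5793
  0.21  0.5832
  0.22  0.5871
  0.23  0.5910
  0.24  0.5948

0.5714

T = 0.75;  σ√T = 0.2511
ln(S/K) + (r + σ²/2)T = ln(285/305) + (0.073 + 0.29²/2)·0.75 = -0.0678 + 0.0863 = 0.0185
d₁ = 0.0185 / 0.2511 = 0.0735 ≈ 0.07
d₂ = d₁ − σ√T = 0.0735 − 0.2511 = -0.1776 ≈ -0.18
Pr(exercise) under Q = N(−d₂) = N(0.18) = 0.5714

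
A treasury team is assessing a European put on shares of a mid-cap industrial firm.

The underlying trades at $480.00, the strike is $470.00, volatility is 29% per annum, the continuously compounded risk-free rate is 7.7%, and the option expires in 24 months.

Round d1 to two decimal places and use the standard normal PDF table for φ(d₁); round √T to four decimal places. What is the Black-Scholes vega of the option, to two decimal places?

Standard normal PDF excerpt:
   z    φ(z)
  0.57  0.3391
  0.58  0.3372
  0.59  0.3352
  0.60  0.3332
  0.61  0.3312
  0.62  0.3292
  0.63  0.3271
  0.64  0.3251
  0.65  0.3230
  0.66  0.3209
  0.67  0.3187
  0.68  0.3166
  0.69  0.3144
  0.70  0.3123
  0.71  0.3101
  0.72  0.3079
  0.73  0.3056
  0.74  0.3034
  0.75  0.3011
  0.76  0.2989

T = 2;  σ√T = 0.4101
d₁ = [ln(480/470) + (0.077 + ½·0.29²)·2] / (σ√T) = (0.0211 + 0.2381) / 0.4101 = 0.6319 which rounds to 0.63
√T = √2 = 1.4142
φ(d₁) = φ(0.63) = 0.3271
vega = S·φ(d₁)·√T = 480·0.3271·1.4142 = 222.0407

222.04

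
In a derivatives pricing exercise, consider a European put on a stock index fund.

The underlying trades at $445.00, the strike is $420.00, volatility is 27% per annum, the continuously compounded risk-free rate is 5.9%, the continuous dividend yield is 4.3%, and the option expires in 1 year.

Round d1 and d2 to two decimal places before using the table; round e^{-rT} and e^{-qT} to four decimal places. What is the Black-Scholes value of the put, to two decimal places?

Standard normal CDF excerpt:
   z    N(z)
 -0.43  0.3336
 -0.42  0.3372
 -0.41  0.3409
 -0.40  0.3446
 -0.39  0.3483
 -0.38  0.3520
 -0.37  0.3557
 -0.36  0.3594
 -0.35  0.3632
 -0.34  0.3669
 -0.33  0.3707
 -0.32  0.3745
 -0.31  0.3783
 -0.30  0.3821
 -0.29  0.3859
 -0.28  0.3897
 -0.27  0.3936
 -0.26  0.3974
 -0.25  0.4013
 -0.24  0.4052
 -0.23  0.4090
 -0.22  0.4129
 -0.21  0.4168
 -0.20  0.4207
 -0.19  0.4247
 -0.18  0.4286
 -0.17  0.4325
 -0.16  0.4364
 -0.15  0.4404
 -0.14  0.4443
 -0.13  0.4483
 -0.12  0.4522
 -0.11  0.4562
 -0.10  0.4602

σ√T = 0.27 × 1.0000 = 0.2700
ln(S/K) + (r − q + σ²/2)T = ln(445/420) + (0.059 − 0.043 + 0.27²/2)·1 = 0.0578 + 0.0525 = 0.1103
d₁ = 0.1103 / 0.2700 = 0.4084 ⇒ 0.41
d₂ = d₁ − σ√T = 0.4084 − 0.2700 = 0.1384 ⇒ 0.14
exp(−qT) = exp(−0.043·1) = 0.9579;  exp(−rT) = exp(−0.059·1) = 0.9427
N(−d₂) = N(-0.14) = 0.4443;  N(−d₁) = N(-0.41) = 0.3409
P = 420·0.9427·0.4443 − 445·0.9579·0.3409 = 175.9135 − 145.3139 = 30.5996

$30.60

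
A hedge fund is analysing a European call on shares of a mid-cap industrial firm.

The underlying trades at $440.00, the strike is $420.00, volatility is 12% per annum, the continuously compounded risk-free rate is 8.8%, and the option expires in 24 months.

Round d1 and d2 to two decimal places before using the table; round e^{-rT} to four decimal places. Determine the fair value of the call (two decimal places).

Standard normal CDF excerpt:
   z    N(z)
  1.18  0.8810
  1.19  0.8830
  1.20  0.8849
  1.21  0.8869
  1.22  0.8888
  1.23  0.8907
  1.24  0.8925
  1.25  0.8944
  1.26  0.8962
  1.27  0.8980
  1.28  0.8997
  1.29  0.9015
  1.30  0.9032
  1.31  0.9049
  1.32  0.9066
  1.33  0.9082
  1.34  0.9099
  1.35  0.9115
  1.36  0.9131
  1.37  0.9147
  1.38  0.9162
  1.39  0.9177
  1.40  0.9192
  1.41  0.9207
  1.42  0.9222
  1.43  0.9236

σ√T = 0.12 × 1.4142 = 0.1697
ln(S/K) + (r + σ²/2)T = ln(440/420) + (0.088 + 0.12²/2)·2 = 0.0465 + 0.1904 = 0.2369
d₁ = 0.2369 / 0.1697 = 1.3961 ⇒ 1.40
d₂ = d₁ − σ√T = 1.3961 − 0.1697 = 1.2264 ⇒ 1.23
e^(−rT) = e^(−0.088·2) = 0.8386
N(d₁) = N(1.40) = 0.9192;  N(d₂) = N(1.23) = 0.8907
C = 440·0.9192 − 420·0.8386·0.8907 = 404.4480 − 313.7152 = 90.7328

$90.73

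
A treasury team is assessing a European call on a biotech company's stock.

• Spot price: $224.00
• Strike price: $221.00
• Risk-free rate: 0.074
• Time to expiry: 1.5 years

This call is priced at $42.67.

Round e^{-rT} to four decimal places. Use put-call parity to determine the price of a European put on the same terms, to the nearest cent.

$16.44

e^(−rT) = e^(−0.074·1.5) = 0.8949
Put-call parity: C − P = S − K·e^(−rT) = 224 − 221·0.8949 = 224 − 197.7729 = 26.2271
P = C − (C − P) = 42.67 − (26.2271) = 16.4429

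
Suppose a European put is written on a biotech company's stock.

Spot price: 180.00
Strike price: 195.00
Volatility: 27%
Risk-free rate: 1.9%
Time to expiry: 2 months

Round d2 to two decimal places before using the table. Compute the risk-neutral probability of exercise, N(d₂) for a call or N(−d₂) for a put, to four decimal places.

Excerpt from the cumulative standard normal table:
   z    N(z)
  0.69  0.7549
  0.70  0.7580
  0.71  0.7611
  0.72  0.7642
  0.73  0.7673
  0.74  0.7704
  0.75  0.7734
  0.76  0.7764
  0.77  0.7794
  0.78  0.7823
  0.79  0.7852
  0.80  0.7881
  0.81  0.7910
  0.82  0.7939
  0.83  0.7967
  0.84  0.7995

0.7734

T = 0.1667;  σ√T = 0.1102
d₁ = [ln(180/195) + (0.019 + 0.27²/2)·0.1667] / 0.1102 = [-0.0800 + 0.0092] / 0.1102 = -0.6423 ≈ -0.64
d₂ = d₁ − σ√T = -0.6423 − 0.1102 = -0.7525 ≈ -0.75
Risk-neutral Pr[S_T < K] = N(−d₂) = N(0.75) = 0.7734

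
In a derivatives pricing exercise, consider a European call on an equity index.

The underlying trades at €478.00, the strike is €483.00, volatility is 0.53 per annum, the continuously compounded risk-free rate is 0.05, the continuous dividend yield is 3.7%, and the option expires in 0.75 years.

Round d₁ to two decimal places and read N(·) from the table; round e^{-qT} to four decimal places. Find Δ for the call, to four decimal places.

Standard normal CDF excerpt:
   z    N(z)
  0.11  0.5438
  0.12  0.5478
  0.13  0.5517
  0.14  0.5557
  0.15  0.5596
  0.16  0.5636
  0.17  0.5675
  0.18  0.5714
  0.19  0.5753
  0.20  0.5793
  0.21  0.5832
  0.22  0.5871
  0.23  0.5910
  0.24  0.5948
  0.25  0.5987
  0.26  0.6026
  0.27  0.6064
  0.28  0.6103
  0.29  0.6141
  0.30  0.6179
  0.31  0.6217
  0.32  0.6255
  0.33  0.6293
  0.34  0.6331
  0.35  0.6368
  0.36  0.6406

0.5748

σ√T = 0.53·√0.75 = 0.4590
d₁ = [ln(478/483) + (0.05 − 0.037 + 0.53²/2)·0.75] / 0.4590 = [-0.0104 + 0.1151] / 0.4590 = 0.2281 which rounds to 0.23
N(d₁) = N(0.23) = 0.5910
Δ_call = e^(−qT)·N(d₁) = 0.9726·0.5910 = 0.5748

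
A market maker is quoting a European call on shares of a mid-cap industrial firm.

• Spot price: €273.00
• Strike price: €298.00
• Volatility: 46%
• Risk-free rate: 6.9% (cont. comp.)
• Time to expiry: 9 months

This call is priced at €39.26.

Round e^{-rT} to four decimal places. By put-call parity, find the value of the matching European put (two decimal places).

€49.24

e^(−rT) = e^(−0.069·0.75) = 0.9496
Put-call parity: C − P = S − K·e^(−rT) = 273 − 298·0.9496 = 273 − 282.9808 = -9.9808
P = C − (C − P) = 39.26 − (-9.9808) = 49.2408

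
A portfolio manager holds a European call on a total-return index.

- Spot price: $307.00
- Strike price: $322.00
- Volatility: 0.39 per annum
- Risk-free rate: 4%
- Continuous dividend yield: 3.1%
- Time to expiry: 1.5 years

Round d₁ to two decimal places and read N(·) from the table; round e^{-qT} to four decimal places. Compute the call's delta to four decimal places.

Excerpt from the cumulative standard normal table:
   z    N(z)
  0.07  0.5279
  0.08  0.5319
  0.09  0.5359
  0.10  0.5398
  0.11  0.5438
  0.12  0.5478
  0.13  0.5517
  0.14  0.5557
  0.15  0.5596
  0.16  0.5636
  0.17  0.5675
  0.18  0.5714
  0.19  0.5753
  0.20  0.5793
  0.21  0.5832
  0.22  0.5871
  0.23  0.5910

0.5417

σ√T = 0.39·√1.5 = 0.4777
d₁ = [ln(307/322) + (0.04 − 0.031 + ½·0.39²)·1.5] / (σ√T) = (-0.0477 + 0.1276) / 0.4777 = 0.1672 → 0.17
N(d₁) = N(0.17) = 0.5675
Δ_call = exp(−qT)·N(d₁) = 0.9546·0.5675 = 0.5417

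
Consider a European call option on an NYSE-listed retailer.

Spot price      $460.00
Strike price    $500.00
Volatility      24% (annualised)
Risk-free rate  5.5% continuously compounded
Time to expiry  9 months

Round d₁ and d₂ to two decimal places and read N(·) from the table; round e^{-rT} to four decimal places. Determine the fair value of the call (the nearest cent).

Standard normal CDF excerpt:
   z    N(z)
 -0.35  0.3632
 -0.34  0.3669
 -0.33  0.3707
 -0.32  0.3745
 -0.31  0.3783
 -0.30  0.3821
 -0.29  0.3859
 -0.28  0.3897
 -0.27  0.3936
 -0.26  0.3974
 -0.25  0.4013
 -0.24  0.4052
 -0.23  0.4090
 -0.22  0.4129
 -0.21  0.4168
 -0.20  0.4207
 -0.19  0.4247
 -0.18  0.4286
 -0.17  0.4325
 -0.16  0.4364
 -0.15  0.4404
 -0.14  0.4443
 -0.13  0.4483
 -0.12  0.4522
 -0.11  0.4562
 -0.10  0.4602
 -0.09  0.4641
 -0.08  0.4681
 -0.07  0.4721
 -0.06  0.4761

$30.18

σ√T = 0.24·√0.75 = 0.2078
ln(S/K) + (r + σ²/2)T = ln(460/500) + (0.055 + 0.24²/2)·0.75 = -0.0834 + 0.0629 = -0.0205
d₁ = -0.0205 / 0.2078 = -0.0988 which rounds to -0.10
d₂ = d₁ − σ√T = -0.0988 − 0.2078 = -0.3066 which rounds to -0.31
exp(−rT) = exp(−0.055·0.75) = 0.9596
N(d₁) = N(-0.10) = 0.4602;  N(d₂) = N(-0.31) = 0.3783
C = 460·0.4602 − 500·0.9596·0.3783 = 211.6920 − 181.5083 = 30.1837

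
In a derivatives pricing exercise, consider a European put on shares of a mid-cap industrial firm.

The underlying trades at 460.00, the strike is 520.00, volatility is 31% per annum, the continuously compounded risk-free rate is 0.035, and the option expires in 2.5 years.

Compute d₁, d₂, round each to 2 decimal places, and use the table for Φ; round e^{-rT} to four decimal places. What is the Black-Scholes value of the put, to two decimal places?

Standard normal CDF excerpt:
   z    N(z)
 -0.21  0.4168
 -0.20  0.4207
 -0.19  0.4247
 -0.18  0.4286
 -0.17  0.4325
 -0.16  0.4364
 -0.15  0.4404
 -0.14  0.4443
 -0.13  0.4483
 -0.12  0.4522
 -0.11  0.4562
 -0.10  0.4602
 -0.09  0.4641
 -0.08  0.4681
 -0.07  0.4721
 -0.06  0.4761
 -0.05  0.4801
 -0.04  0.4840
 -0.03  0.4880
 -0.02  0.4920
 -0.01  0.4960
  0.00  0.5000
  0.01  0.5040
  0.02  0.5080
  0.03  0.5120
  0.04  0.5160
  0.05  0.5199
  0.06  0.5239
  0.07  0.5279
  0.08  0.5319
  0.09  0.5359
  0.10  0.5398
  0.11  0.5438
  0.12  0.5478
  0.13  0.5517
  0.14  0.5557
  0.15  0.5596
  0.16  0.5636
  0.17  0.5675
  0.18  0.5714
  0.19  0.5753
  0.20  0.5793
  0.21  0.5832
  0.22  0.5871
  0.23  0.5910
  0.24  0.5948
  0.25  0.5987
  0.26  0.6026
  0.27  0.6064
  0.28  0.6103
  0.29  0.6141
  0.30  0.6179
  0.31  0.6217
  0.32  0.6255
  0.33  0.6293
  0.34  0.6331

σ√T = 0.31 × 1.5811 = 0.4902
d₁ = [ln(460/520) + (0.035 + 0.31²/2)·2.5] / 0.4902 = [-0.1226 + 0.2076] / 0.4902 = 0.1735 ⇒ 0.17
d₂ = d₁ − σ√T = 0.1735 − 0.4902 = -0.3167 ⇒ -0.32
e^(−rT) = e^(−0.035·2.5) = 0.9162
N(−d₂) = N(0.32) = 0.6255;  N(−d₁) = N(-0.17) = 0.4325
P = 520·0.9162·0.6255 − 460·0.4325 = 298.0032 − 198.9500 = 99.0532

99.05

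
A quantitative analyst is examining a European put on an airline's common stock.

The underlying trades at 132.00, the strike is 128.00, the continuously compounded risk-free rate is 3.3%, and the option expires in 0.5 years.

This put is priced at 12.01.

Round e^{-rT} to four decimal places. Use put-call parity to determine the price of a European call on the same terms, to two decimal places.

exp(−rT) = exp(−0.033·0.5) = 0.9836
Put-call parity: C − P = S − K·e^(−rT) = 132 − 128·0.9836 = 132 − 125.9008 = 6.0992
C = P + (C − P) = 12.01 + (6.0992) = 18.1092

18.11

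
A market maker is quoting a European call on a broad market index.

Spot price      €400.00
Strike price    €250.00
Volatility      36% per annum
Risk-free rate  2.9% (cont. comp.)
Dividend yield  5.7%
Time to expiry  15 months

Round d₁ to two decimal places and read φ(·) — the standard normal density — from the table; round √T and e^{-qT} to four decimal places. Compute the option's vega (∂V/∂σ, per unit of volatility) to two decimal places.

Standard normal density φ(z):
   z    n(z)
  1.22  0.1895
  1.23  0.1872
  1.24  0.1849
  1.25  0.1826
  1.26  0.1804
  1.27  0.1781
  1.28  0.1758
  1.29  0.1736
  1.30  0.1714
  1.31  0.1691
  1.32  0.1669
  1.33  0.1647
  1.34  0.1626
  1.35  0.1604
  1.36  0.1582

σ√T = 0.36 × 1.1180 = 0.4025
d₁ = [ln(400/250) + (0.029 − 0.057 + 0.36²/2)·1.25] / 0.4025 = [0.4700 + 0.0460] / 0.4025 = 1.2820 ⇒ 1.28
√T = √1.25 = 1.1180
φ(d₁) = φ(1.28) = 0.1758
e^(−qT) = e^(−0.057·1.25) = 0.9312
vega = S·e^(−qT)·φ(d₁)·√T = 400·0.9312·0.1758·1.1180 = 73.2089
(The put has the same vega.)

73.21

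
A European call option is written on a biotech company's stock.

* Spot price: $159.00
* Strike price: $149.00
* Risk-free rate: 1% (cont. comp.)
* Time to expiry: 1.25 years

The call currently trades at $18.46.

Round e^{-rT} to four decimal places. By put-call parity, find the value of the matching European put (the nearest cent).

$6.61

exp(−rT) = exp(−0.01·1.25) = 0.9876
Put-call parity: C − P = S − K·e^(−rT) = 159 − 149·0.9876 = 159 − 147.1524 = 11.8476
P = C − (C − P) = 18.46 − (11.8476) = 6.6124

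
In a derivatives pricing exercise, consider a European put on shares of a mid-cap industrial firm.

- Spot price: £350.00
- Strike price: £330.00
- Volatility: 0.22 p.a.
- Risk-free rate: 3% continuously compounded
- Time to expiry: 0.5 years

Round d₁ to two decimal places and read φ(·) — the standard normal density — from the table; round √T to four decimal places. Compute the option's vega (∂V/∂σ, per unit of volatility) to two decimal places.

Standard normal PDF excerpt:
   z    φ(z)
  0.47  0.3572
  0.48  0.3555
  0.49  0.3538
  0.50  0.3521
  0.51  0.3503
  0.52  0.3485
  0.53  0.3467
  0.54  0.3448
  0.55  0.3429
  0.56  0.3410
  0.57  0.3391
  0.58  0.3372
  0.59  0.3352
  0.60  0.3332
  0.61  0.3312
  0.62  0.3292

σ√T = 0.22 × 0.7071 = 0.1556
d₁ = [ln(350/330) + (0.03 + 0.22²/2)·0.5] / 0.1556 = [0.0588 + 0.0271] / 0.1556 = 0.5524 ⇒ 0.55
√T = √0.5 = 0.7071
φ(d₁) = φ(0.55) = 0.3429
vega = S·φ(d₁)·√T = 350·0.3429·0.7071 = 84.8626

84.86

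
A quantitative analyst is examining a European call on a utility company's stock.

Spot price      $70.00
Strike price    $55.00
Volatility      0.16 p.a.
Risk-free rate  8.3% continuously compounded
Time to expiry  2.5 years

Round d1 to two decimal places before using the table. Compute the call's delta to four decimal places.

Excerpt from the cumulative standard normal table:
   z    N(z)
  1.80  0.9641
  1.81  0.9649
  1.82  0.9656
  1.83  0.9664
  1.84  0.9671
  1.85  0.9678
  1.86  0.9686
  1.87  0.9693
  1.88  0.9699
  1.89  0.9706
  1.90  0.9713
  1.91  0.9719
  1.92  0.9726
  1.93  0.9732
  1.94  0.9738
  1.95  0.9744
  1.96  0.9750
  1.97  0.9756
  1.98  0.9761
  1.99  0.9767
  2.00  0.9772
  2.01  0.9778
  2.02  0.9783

T = 2.5;  σ√T = 0.2530
d₁ = [ln(70/55) + (0.083 + 0.16²/2)·2.5] / 0.2530 = [0.2412 + 0.2395] / 0.2530 = 1.9000 ≈ 1.90
N(d₁) = N(1.90) = 0.9713
Δ_call = N(d₁) = 0.9713

0.9713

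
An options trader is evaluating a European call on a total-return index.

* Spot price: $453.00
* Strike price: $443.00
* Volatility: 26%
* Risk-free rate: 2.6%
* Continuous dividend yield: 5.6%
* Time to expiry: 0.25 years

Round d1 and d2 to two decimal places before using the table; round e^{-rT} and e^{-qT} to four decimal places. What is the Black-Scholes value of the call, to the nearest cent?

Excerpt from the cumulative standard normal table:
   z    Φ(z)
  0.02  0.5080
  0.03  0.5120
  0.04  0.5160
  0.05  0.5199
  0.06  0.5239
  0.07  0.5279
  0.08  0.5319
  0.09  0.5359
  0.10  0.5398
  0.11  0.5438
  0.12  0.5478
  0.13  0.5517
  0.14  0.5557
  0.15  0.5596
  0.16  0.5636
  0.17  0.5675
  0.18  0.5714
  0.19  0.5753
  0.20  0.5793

$26.43

σ√T = 0.26·√0.25 = 0.1300
ln(S/K) + (r − q + σ²/2)T = ln(453/443) + (0.026 − 0.056 + 0.26²/2)·0.25 = 0.0223 + 0.0010 = 0.0233
d₁ = 0.0233 / 0.1300 = 0.1790 → 0.18
d₂ = d₁ − σ√T = 0.1790 − 0.1300 = 0.0490 → 0.05
e^(−qT) = e^(−0.056·0.25) = 0.9861;  e^(−rT) = e^(−0.026·0.25) = 0.9935
C = 453·0.9861·N(0.18) − 443·0.9935·N(0.05) = 453·0.9861·0.5714 − 443·0.9935·0.5199 = 255.2463 − 228.8186 = 26.4276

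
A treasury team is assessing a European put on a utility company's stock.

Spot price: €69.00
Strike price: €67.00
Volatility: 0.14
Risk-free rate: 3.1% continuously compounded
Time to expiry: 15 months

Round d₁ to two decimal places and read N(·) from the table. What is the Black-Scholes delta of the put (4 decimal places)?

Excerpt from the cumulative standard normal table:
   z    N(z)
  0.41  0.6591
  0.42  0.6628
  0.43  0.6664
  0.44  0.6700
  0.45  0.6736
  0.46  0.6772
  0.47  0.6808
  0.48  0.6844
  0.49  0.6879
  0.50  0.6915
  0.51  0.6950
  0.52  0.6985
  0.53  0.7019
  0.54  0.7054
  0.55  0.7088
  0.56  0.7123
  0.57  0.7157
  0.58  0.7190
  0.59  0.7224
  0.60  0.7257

σ√T = 0.14 × 1.1180 = 0.1565
d₁ = [ln(69/67) + (0.031 + 0.14²/2)·1.25] / 0.1565 = [0.0294 + 0.0510] / 0.1565 = 0.5137 → 0.51
N(d₁) = N(0.51) = 0.6950
Δ_put = N(d₁) − 1 = 0.6950 − 1 = -0.3050

-0.3050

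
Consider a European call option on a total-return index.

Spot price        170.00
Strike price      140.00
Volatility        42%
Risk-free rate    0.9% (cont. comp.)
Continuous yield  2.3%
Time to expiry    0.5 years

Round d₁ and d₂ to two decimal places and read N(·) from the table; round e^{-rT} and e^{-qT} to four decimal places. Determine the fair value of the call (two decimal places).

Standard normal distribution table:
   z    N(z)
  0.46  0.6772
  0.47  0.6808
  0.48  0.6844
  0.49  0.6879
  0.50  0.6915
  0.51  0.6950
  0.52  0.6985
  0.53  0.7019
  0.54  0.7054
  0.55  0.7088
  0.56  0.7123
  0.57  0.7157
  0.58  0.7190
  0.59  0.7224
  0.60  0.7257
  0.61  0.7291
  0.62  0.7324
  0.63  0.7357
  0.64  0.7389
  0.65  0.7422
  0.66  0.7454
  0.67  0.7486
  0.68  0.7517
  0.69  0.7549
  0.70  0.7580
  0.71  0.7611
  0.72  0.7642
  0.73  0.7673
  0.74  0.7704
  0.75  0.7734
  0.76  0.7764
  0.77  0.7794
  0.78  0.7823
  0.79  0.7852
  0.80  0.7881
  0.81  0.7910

36.09

σ√T = 0.42 × 0.7071 = 0.2970
d₁ = [ln(170/140) + (0.009 − 0.023 + 0.42²/2)·0.5] / 0.2970 = [0.1942 + 0.0371] / 0.2970 = 0.7787 which rounds to 0.78
d₂ = d₁ − σ√T = 0.7787 − 0.2970 = 0.4817 which rounds to 0.48
exp(−qT) = exp(−0.023·0.5) = 0.9886;  exp(−rT) = exp(−0.009·0.5) = 0.9955
N(d₁) = N(0.78) = 0.7823;  N(d₂) = N(0.48) = 0.6844
C = 170·0.9886·0.7823 − 140·0.9955·0.6844 = 131.4749 − 95.3848 = 36.0901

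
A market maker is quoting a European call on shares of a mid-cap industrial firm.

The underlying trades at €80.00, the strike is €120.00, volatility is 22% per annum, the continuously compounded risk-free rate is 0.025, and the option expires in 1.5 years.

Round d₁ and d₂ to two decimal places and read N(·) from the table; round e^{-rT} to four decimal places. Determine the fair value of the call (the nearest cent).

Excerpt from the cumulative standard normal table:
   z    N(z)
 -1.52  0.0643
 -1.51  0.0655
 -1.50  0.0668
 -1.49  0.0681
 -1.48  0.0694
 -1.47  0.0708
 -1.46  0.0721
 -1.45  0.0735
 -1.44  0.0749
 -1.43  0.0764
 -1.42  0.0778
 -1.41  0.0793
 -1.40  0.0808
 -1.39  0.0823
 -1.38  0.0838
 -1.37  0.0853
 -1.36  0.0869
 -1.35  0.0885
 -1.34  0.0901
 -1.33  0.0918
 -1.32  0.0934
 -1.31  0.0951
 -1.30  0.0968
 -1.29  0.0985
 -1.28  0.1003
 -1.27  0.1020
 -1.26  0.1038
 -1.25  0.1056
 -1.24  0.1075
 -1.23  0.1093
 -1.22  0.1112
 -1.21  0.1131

σ√T = 0.22 × 1.2247 = 0.2694
d₁ = [ln(80/120) + (0.025 + 0.22²/2)·1.5] / 0.2694 = [-0.4055 + 0.0738] / 0.2694 = -1.2309 which rounds to -1.23
d₂ = d₁ − σ√T = -1.2309 − 0.2694 = -1.5004 which rounds to -1.50
exp(−rT) = exp(−0.025·1.5) = 0.9632
N(d₁) = N(-1.23) = 0.1093;  N(d₂) = N(-1.50) = 0.0668
C = 80·0.1093 − 120·0.9632·0.0668 = 8.7440 − 7.7210 = 1.0230

€1.02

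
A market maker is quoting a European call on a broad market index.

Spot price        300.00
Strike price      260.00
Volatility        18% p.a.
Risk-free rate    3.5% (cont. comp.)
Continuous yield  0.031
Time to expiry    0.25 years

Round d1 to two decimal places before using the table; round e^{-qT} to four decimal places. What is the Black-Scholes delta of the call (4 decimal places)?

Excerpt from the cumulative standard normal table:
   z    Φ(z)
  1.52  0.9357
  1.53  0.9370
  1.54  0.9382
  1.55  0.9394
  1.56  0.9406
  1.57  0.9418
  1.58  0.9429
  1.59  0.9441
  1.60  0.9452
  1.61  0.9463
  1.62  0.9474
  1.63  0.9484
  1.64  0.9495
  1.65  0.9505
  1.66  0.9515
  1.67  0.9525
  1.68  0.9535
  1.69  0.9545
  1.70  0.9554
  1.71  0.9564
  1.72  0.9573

T = 0.25;  σ√T = 0.0900
d₁ = [ln(300/260) + (0.035 − 0.031 + ½·0.18²)·0.25] / (σ√T) = (0.1431 + 0.0051) / 0.0900 = 1.6461 ⇒ 1.65
N(d₁) = N(1.65) = 0.9505
Δ_call = e^(−qT)·N(d₁) = 0.9923·0.9505 = 0.9432

0.9432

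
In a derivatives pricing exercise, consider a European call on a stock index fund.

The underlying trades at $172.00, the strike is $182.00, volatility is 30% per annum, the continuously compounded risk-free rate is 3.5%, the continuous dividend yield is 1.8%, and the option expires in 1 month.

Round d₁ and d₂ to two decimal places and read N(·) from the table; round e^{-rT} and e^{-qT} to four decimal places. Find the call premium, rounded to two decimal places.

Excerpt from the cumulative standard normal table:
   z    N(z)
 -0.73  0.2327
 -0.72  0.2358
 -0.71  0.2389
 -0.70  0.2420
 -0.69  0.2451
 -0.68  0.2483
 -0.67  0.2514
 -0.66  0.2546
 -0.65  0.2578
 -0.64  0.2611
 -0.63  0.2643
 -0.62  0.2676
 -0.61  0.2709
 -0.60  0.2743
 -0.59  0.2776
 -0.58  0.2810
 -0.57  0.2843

T = 0.08333;  σ√T = 0.0866
d₁ = [ln(172/182) + (0.035 − 0.018 + ½·0.3²)·0.08333] / (σ√T) = (-0.0565 + 0.0052) / 0.0866 = -0.5929 which rounds to -0.59
d₂ = -0.5929 − 0.0866 = -0.6795 which rounds to -0.68
e^(−qT) = e^(−0.018·0.08333) = 0.9985;  e^(−rT) = e^(−0.035·0.08333) = 0.9971
N(d₁) = N(-0.59) = 0.2776;  N(d₂) = N(-0.68) = 0.2483
C = 172·0.9985·0.2776 − 182·0.9971·0.2483 = 47.6756 − 45.0595 = 2.6160

$2.62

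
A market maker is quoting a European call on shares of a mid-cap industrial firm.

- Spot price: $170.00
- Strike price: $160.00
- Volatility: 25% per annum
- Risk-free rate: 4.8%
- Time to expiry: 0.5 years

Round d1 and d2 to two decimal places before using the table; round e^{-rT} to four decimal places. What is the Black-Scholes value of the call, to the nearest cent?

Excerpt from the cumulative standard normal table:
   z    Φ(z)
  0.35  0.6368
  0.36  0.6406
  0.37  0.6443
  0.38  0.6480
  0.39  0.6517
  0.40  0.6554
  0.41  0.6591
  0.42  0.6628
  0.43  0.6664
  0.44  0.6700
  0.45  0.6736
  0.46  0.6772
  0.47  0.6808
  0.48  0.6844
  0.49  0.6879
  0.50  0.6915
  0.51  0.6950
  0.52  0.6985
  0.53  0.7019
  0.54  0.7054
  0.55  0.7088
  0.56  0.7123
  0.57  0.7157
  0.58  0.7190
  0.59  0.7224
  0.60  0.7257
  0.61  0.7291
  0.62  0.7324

T = 0.5;  σ√T = 0.1768
d₁ = [ln(170/160) + (0.048 + 0.25²/2)·0.5] / 0.1768 = [0.0606 + 0.0396] / 0.1768 = 0.5671 ⇒ 0.57
d₂ = d₁ − σ√T = 0.5671 − 0.1768 = 0.3903 ⇒ 0.39
e^(−rT) = e^(−0.048·0.5) = 0.9763
N(d₁) = N(0.57) = 0.7157;  N(d₂) = N(0.39) = 0.6517
C = 170·0.7157 − 160·0.9763·0.6517 = 121.6690 − 101.8008 = 19.8682

$19.87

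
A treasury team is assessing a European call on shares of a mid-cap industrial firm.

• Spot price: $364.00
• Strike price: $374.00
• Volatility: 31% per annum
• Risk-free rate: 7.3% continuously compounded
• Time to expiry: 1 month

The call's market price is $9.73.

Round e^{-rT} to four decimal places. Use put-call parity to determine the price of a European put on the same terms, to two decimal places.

e^(−rT) = e^(−0.073·0.08333) = 0.9939
Put-call parity: C − P = S − K·e^(−rT) = 364 − 374·0.9939 = 364 − 371.7186 = -7.7186
P = C − (C − P) = 9.73 − (-7.7186) = 17.4486

$17.45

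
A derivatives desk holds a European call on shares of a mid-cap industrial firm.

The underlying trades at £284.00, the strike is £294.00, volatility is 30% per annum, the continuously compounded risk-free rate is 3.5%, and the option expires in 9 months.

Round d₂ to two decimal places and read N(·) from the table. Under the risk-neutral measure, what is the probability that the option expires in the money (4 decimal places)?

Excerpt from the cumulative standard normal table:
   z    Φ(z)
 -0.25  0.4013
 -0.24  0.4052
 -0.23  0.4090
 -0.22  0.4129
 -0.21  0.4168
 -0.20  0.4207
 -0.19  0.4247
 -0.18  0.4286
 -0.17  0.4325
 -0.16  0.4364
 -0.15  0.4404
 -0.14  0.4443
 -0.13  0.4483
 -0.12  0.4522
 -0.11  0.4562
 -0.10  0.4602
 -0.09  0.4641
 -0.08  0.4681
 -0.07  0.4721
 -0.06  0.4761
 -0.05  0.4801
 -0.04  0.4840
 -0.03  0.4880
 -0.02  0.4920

0.4364

σ√T = 0.3·√0.75 = 0.2598
d₁ = [ln(284/294) + (0.035 + 0.3²/2)·0.75] / 0.2598 = [-0.0346 + 0.0600] / 0.2598 = 0.0977 → 0.10
d₂ = d₁ − σ√T = 0.0977 − 0.2598 = -0.1621 → -0.16
Risk-neutral Pr[S_T > K] = N(d₂) = N(-0.16) = 0.4364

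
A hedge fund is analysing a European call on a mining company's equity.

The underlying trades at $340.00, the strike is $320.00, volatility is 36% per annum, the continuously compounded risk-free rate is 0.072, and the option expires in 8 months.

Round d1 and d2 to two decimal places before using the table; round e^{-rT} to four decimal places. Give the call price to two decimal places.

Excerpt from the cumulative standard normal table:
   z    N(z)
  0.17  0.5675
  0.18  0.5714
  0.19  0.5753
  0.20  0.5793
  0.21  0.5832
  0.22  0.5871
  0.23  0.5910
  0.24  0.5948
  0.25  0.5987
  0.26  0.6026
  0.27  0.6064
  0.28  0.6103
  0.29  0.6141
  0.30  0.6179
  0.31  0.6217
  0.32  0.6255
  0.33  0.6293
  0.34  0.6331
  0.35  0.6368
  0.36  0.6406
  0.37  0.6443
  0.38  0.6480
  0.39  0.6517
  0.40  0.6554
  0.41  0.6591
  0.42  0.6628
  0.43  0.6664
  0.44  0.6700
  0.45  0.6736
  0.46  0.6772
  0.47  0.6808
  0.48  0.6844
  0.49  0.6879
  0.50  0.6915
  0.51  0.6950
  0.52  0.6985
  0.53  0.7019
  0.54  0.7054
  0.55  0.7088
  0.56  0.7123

σ√T = 0.36·√0.6667 = 0.2939
ln(S/K) + (r + σ²/2)T = ln(340/320) + (0.072 + 0.36²/2)·0.6667 = 0.0606 + 0.0912 = 0.1518
d₁ = 0.1518 / 0.2939 = 0.5165 → 0.52
d₂ = d₁ − σ√T = 0.5165 − 0.2939 = 0.2226 → 0.22
exp(−rT) = exp(−0.072·0.6667) = 0.9531
N(d₁) = N(0.52) = 0.6985;  N(d₂) = N(0.22) = 0.5871
C = 340·0.6985 − 320·0.9531·0.5871 = 237.4900 − 179.0608 = 58.4292

$58.43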